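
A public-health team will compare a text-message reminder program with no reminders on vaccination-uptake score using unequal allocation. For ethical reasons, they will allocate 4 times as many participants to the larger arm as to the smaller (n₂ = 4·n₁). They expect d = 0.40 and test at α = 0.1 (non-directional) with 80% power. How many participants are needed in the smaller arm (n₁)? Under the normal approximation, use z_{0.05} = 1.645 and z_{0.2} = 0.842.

n₁ = 49

With allocation ratio k = n₂/n₁ = 4, Var(x̄₁−x̄₂) = σ²(1/n₁ + 1/(k·n₁)) = σ²·(k+1)/(k·n₁).
So n₁ = (1 + 1/k)·((z_{α/2} + z_β)/d)² = 1.250 × (2.487/0.40)².
n₁ = 1.250 × 38.66 = 48.3.
Round up: n₁ = 49, giving n₂ = 4 × 49 = 196.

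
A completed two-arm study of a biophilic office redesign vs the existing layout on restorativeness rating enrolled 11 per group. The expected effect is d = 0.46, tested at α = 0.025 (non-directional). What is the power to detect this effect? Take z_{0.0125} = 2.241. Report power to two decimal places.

power ≈ 0.12

For two equal groups, power = Φ(d·√(n/2) − z_{α/2}).
d·√(n/2) = 0.46 × √(11/2) = 0.46 × 2.345 = 1.079.
z_β = 1.079 − 2.241 = -1.162.
Power = Φ(-1.162) = 0.123.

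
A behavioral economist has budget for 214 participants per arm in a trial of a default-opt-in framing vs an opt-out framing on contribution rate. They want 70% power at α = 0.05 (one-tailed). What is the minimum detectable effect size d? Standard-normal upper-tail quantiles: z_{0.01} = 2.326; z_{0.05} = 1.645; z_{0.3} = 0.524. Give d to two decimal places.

d_min ≈ 0.21

For two independent groups of n = 214 each: d_min = (z_{α} + z_β)·√(2/n).
z-sum = 1.645 + 0.524 = 2.169.
d_min = 2.169 × √(2/214) = 2.169 × 0.0967 = 0.210.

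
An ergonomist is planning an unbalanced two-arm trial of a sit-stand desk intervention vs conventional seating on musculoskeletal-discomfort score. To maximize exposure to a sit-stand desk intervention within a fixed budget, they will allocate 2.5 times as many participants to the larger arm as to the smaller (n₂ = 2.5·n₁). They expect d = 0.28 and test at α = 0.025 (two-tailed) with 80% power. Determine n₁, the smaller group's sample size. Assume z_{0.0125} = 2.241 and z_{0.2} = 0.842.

n₁ = 170

With allocation ratio k = n₂/n₁ = 2.5, Var(x̄₁−x̄₂) = σ²(1/n₁ + 1/(k·n₁)) = σ²·(k+1)/(k·n₁).
So n₁ = (1 + 1/k)·((z_{α/2} + z_β)/d)² = 1.400 × (3.083/0.28)².
n₁ = 1.400 × 121.24 = 169.7.
Round up: n₁ = 170, giving n₂ = 2.5 × 170 = 425.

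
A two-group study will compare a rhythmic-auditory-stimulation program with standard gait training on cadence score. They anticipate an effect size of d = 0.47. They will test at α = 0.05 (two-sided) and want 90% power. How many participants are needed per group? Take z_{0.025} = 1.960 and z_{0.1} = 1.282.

n = 96 per group

For two independent groups with equal n: n = 2·((z_{α/2} + z_β) / d)².
z_{α/2} + z_β = 1.960 + 1.282 = 3.242.
n = 2 × (3.242 / 0.47)² = 2 × 6.898² = 2 × 47.58 = 95.2.
Round up to the next whole participant.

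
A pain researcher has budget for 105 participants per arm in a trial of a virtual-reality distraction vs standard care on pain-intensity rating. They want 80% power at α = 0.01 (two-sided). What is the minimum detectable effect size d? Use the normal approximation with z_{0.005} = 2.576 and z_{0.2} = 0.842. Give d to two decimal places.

d_min ≈ 0.47

For two independent groups of n = 105 each: d_min = (z_{α/2} + z_β)·√(2/n).
z-sum = 2.576 + 0.842 = 3.418.
d_min = 3.418 × √(2/105) = 3.418 × 0.1380 = 0.472.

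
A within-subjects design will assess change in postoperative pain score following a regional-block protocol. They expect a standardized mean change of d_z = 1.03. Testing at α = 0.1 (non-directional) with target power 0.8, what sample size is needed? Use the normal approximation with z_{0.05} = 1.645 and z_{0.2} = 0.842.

For a paired (one-sample on differences) test: n = ((z_{α/2} + z_β) / d)².
z_{α/2} + z_β = 1.645 + 0.842 = 2.487.
n = (2.487 / 1.03)² = 2.415² = 5.83.
Round up.

n = 6 pairs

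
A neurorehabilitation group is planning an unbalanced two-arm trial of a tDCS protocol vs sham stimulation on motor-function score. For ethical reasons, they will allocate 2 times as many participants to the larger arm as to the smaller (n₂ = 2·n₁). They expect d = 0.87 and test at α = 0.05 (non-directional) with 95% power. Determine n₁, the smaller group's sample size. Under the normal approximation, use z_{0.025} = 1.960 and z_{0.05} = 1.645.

n₁ = 26

With allocation ratio k = n₂/n₁ = 2, Var(x̄₁−x̄₂) = σ²(1/n₁ + 1/(k·n₁)) = σ²·(k+1)/(k·n₁).
So n₁ = (1 + 1/k)·((z_{α/2} + z_β)/d)² = 1.500 × (3.605/0.87)².
n₁ = 1.500 × 17.17 = 25.8.
Round up: n₁ = 26, giving n₂ = 2 × 26 = 52.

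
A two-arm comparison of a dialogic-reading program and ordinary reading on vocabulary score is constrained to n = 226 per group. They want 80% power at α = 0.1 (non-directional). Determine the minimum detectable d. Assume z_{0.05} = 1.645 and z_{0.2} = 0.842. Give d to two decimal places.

For two independent groups of n = 226 each: d_min = (z_{α/2} + z_β)·√(2/n).
z-sum = 1.645 + 0.842 = 2.487.
d_min = 2.487 × √(2/226) = 2.487 × 0.0941 = 0.234.

d_min ≈ 0.23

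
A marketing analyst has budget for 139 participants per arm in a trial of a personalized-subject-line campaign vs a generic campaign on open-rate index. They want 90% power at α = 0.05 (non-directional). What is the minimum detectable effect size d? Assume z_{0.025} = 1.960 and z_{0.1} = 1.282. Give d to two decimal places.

d_min ≈ 0.39

For two independent groups of n = 139 each: d_min = (z_{α/2} + z_β)·√(2/n).
z-sum = 1.960 + 1.282 = 3.242.
d_min = 3.242 × √(2/139) = 3.242 × 0.1200 = 0.389.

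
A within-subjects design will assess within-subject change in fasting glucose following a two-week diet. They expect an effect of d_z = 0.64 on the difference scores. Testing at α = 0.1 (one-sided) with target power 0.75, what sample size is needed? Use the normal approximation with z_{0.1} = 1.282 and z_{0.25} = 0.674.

n = 10 pairs

For a paired (one-sample on differences) test: n = ((z_{α} + z_β) / d)².
z_{α} + z_β = 1.282 + 0.674 = 1.956.
n = (1.956 / 0.64)² = 3.056² = 9.34.
Round up.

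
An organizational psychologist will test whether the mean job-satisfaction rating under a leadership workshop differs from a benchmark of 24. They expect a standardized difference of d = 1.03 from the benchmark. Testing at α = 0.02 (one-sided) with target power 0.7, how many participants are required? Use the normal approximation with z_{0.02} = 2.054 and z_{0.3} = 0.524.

n = 7

For a one-sample test: n = ((z_{α} + z_β) / d)².
z_{α} + z_β = 2.054 + 0.524 = 2.578.
n = (2.578 / 1.03)² = 2.503² = 6.26.
Round up.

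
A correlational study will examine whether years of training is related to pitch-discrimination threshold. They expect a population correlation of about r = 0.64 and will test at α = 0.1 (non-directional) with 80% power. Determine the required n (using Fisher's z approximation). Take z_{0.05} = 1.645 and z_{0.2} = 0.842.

Fisher's z: C = ½·ln((1+r)/(1−r)) = ½·ln(4.5556) = 0.7582.
n = ((z_{α/2} + z_β)/C)² + 3.
(1.645 + 0.842) / 0.7582 = 2.487 / 0.7582 = 3.280.
n = 3.280² + 3 = 10.76 + 3 = 13.8.
Round up.

n = 14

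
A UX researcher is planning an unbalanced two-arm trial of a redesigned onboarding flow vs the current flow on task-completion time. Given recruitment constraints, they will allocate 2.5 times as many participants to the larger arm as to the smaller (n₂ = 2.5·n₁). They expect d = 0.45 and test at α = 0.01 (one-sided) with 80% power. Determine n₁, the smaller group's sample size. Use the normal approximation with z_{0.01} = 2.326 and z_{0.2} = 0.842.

With allocation ratio k = n₂/n₁ = 2.5, Var(x̄₁−x̄₂) = σ²(1/n₁ + 1/(k·n₁)) = σ²·(k+1)/(k·n₁).
So n₁ = (1 + 1/k)·((z_{α} + z_β)/d)² = 1.400 × (3.168/0.45)².
n₁ = 1.400 × 49.56 = 69.4.
Round up: n₁ = 70, giving n₂ = 2.5 × 70 = 175.

n₁ = 70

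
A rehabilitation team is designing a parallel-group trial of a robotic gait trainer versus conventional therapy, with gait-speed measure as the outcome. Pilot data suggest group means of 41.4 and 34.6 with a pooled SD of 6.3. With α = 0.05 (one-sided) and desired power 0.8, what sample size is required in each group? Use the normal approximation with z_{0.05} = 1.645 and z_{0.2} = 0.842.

n = 11 per group

Cohen's d = |M₁ − M₂| / SD_pooled = |41.4 − 34.6| / 6.3 = 6.8 / 6.3 = 1.079.
For two independent groups with equal n: n = 2·((z_{α} + z_β) / d)².
z_{α} + z_β = 1.645 + 0.842 = 2.487.
n = 2 × (2.487 / 1.079)² = 2 × 2.305² = 2 × 5.31 = 10.6.
Round up to the next whole participant.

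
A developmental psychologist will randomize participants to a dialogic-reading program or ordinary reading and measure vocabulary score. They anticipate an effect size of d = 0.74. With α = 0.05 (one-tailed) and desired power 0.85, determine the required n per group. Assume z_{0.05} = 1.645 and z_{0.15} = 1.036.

n = 27 per group

For two independent groups with equal n: n = 2·((z_{α} + z_β) / d)².
z_{α} + z_β = 1.645 + 1.036 = 2.681.
n = 2 × (2.681 / 0.74)² = 2 × 3.623² = 2 × 13.13 = 26.3.
Round up to the next whole participant.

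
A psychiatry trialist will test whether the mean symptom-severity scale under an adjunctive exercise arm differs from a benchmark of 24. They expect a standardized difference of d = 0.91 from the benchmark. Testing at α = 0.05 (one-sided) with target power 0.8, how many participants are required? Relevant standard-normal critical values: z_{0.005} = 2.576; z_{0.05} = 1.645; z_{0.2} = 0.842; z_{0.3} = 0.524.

For a one-sample test: n = ((z_{α} + z_β) / d)².
z_{α} + z_β = 1.645 + 0.842 = 2.487.
n = (2.487 / 0.91)² = 2.733² = 7.47.
Round up.

n = 8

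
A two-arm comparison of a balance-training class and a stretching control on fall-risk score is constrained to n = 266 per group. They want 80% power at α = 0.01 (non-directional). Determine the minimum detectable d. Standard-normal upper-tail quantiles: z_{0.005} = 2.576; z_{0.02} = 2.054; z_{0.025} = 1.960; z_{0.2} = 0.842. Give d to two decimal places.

d_min ≈ 0.30

For two independent groups of n = 266 each: d_min = (z_{α/2} + z_β)·√(2/n).
z-sum = 2.576 + 0.842 = 3.418.
d_min = 3.418 × √(2/266) = 3.418 × 0.0867 = 0.296.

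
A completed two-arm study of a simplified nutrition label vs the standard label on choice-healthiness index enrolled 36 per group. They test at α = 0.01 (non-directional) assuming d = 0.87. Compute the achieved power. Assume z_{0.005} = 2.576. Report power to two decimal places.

For two equal groups, power = Φ(d·√(n/2) − z_{α/2}).
d·√(n/2) = 0.87 × √(36/2) = 0.87 × 4.243 = 3.691.
z_β = 3.691 − 2.576 = 1.115.
Power = Φ(1.115) = 0.868.

power ≈ 0.87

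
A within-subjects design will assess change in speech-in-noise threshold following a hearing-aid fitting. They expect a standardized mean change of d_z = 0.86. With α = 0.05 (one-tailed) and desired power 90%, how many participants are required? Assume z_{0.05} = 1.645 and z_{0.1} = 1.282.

For a paired (one-sample on differences) test: n = ((z_{α} + z_β) / d)².
z_{α} + z_β = 1.645 + 1.282 = 2.927.
n = (2.927 / 0.86)² = 3.403² = 11.58.
Round up.

n = 12 pairs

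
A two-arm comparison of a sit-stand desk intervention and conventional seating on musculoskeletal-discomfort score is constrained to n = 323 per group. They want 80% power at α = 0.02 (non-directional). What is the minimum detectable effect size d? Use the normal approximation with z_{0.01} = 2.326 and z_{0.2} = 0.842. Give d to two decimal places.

For two independent groups of n = 323 each: d_min = (z_{α/2} + z_β)·√(2/n).
z-sum = 2.326 + 0.842 = 3.168.
d_min = 3.168 × √(2/323) = 3.168 × 0.0787 = 0.249.

d_min ≈ 0.25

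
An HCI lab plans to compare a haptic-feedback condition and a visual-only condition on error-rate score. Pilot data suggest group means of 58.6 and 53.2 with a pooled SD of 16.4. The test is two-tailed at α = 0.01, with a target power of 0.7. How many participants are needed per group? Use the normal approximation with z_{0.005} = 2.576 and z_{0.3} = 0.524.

Cohen's d = |M₁ − M₂| / SD_pooled = |58.6 − 53.2| / 16.4 = 5.4 / 16.4 = 0.329.
For two independent groups with equal n: n = 2·((z_{α/2} + z_β) / d)².
z_{α/2} + z_β = 2.576 + 0.524 = 3.100.
n = 2 × (3.100 / 0.329)² = 2 × 9.422² = 2 × 88.78 = 177.6.
Round up to the next whole participant.

n = 178 per group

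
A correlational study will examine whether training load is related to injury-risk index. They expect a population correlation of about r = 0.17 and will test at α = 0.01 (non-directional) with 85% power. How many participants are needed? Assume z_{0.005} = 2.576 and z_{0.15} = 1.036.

Fisher's z: C = ½·ln((1+r)/(1−r)) = ½·ln(1.4096) = 0.1717.
n = ((z_{α/2} + z_β)/C)² + 3.
(2.576 + 1.036) / 0.1717 = 3.612 / 0.1717 = 21.037.
n = 21.037² + 3 = 442.54 + 3 = 445.5.
Round up.

n = 446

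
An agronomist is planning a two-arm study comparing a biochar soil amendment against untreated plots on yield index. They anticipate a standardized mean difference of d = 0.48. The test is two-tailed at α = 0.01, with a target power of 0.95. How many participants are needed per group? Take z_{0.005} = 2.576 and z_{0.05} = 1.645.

n = 155 per group

For two independent groups with equal n: n = 2·((z_{α/2} + z_β) / d)².
z_{α/2} + z_β = 2.576 + 1.645 = 4.221.
n = 2 × (4.221 / 0.48)² = 2 × 8.794² = 2 × 77.33 = 154.7.
Round up to the next whole participant.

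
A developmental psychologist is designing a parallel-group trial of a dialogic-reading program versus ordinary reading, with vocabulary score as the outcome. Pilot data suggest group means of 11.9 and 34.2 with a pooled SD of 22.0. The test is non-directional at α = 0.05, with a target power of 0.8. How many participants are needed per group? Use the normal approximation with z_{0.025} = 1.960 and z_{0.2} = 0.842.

Cohen's d = |M₁ − M₂| / SD_pooled = |11.9 − 34.2| / 22.0 = 22.3 / 22.0 = 1.014.
For two independent groups with equal n: n = 2·((z_{α/2} + z_β) / d)².
z_{α/2} + z_β = 1.960 + 0.842 = 2.802.
n = 2 × (2.802 / 1.014)² = 2 × 2.763² = 2 × 7.64 = 15.3.
Round up to the next whole participant.

n = 16 per group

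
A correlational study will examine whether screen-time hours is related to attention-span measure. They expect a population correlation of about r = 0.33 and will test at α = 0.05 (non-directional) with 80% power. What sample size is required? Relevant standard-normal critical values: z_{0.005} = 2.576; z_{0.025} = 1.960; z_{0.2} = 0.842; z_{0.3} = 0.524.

Fisher's z: C = ½·ln((1+r)/(1−r)) = ½·ln(1.9851) = 0.3428.
n = ((z_{α/2} + z_β)/C)² + 3.
(1.960 + 0.842) / 0.3428 = 2.802 / 0.3428 = 8.174.
n = 8.174² + 3 = 66.81 + 3 = 69.8.
Round up.

n = 70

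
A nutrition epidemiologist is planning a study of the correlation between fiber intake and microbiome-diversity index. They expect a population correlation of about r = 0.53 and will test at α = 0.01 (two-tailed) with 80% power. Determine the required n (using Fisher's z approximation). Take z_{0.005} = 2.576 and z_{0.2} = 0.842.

Fisher's z: C = ½·ln((1+r)/(1−r)) = ½·ln(3.2553) = 0.5901.
n = ((z_{α/2} + z_β)/C)² + 3.
(2.576 + 0.842) / 0.5901 = 3.418 / 0.5901 = 5.792.
n = 5.792² + 3 = 33.55 + 3 = 36.6.
Round up.

n = 37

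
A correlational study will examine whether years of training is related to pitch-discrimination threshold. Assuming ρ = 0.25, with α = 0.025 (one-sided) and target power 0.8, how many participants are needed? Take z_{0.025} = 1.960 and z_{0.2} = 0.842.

n = 124

Fisher's z: C = ½·ln((1+r)/(1−r)) = ½·ln(1.6667) = 0.2554.
n = ((z_{α} + z_β)/C)² + 3.
(1.960 + 0.842) / 0.2554 = 2.802 / 0.2554 = 10.971.
n = 10.971² + 3 = 120.36 + 3 = 123.4.
Round up.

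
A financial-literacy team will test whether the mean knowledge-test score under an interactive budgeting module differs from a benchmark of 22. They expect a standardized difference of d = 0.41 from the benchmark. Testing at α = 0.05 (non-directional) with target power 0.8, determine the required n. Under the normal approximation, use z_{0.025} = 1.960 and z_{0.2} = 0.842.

n = 47

For a one-sample test: n = ((z_{α/2} + z_β) / d)².
z_{α/2} + z_β = 1.960 + 0.842 = 2.802.
n = (2.802 / 0.41)² = 6.834² = 46.71.
Round up.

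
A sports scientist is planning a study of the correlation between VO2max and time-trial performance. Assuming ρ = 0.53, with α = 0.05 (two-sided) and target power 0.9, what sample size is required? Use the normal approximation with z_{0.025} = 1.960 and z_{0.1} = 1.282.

n = 34

Fisher's z: C = ½·ln((1+r)/(1−r)) = ½·ln(3.2553) = 0.5901.
n = ((z_{α/2} + z_β)/C)² + 3.
(1.960 + 1.282) / 0.5901 = 3.242 / 0.5901 = 5.494.
n = 5.494² + 3 = 30.18 + 3 = 33.2.
Round up.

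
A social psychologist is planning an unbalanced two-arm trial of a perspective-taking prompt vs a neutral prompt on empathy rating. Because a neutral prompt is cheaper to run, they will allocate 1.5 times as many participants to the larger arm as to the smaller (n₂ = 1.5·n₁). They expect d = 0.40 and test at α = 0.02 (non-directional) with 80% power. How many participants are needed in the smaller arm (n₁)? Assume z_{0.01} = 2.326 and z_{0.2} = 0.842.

With allocation ratio k = n₂/n₁ = 1.5, Var(x̄₁−x̄₂) = σ²(1/n₁ + 1/(k·n₁)) = σ²·(k+1)/(k·n₁).
So n₁ = (1 + 1/k)·((z_{α/2} + z_β)/d)² = 1.667 × (3.168/0.40)².
n₁ = 1.667 × 62.73 = 104.5.
Round up: n₁ = 105, giving n₂ = ⌈1.5 × 105⌉ = ⌈157.5⌉ = 158.

n₁ = 105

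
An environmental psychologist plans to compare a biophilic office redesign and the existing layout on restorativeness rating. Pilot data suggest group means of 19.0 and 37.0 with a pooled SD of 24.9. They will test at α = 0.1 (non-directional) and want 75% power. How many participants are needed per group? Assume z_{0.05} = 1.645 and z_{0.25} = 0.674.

Cohen's d = |M₁ − M₂| / SD_pooled = |19.0 − 37.0| / 24.9 = 18.0 / 24.9 = 0.723.
For two independent groups with equal n: n = 2·((z_{α/2} + z_β) / d)².
z_{α/2} + z_β = 1.645 + 0.674 = 2.319.
n = 2 × (2.319 / 0.723)² = 2 × 3.207² = 2 × 10.29 = 20.6.
Round up to the next whole participant.

n = 21 per group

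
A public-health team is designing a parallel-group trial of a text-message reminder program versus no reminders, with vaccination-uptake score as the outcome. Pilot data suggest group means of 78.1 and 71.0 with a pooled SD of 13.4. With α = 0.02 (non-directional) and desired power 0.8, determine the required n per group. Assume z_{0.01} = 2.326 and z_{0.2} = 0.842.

n = 72 per group

Cohen's d = |M₁ − M₂| / SD_pooled = |78.1 − 71.0| / 13.4 = 7.1 / 13.4 = 0.530.
For two independent groups with equal n: n = 2·((z_{α/2} + z_β) / d)².
z_{α/2} + z_β = 2.326 + 0.842 = 3.168.
n = 2 × (3.168 / 0.530)² = 2 × 5.977² = 2 × 35.73 = 71.5.
Round up to the next whole participant.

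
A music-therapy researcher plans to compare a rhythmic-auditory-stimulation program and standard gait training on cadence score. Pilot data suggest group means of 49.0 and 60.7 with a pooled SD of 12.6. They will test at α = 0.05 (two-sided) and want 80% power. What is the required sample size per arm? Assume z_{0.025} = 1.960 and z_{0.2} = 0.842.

n = 19 per group

Cohen's d = |M₁ − M₂| / SD_pooled = |49.0 − 60.7| / 12.6 = 11.7 / 12.6 = 0.929.
For two independent groups with equal n: n = 2·((z_{α/2} + z_β) / d)².
z_{α/2} + z_β = 1.960 + 0.842 = 2.802.
n = 2 × (2.802 / 0.929)² = 2 × 3.016² = 2 × 9.10 = 18.2.
Round up to the next whole participant.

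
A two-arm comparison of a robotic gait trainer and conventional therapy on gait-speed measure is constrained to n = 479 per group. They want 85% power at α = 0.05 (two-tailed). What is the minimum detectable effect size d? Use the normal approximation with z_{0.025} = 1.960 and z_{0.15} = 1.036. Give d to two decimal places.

For two independent groups of n = 479 each: d_min = (z_{α/2} + z_β)·√(2/n).
z-sum = 1.960 + 1.036 = 2.996.
d_min = 2.996 × √(2/479) = 2.996 × 0.0646 = 0.194.

d_min ≈ 0.19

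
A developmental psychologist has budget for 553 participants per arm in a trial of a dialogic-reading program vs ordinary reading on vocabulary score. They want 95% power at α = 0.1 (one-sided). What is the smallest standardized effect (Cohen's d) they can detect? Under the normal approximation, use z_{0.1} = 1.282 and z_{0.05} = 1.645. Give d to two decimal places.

For two independent groups of n = 553 each: d_min = (z_{α} + z_β)·√(2/n).
z-sum = 1.282 + 1.645 = 2.927.
d_min = 2.927 × √(2/553) = 2.927 × 0.0601 = 0.176.

d_min ≈ 0.18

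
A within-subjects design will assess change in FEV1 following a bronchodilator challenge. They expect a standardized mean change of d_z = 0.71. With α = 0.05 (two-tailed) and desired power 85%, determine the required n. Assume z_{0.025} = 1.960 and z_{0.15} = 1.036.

n = 18 pairs

For a paired (one-sample on differences) test: n = ((z_{α/2} + z_β) / d)².
z_{α/2} + z_β = 1.960 + 1.036 = 2.996.
n = (2.996 / 0.71)² = 4.220² = 17.81.
Round up.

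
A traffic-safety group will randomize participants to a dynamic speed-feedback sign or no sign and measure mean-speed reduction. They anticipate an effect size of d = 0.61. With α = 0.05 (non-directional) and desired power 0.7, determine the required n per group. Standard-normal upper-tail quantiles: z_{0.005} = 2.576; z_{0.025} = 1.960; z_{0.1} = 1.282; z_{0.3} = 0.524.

n = 34 per group

For two independent groups with equal n: n = 2·((z_{α/2} + z_β) / d)².
z_{α/2} + z_β = 1.960 + 0.524 = 2.484.
n = 2 × (2.484 / 0.61)² = 2 × 4.072² = 2 × 16.58 = 33.2.
Round up to the next whole participant.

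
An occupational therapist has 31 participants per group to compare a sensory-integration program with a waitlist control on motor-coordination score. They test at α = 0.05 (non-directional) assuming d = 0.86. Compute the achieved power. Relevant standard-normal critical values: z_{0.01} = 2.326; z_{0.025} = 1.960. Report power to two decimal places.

power ≈ 0.92

For two equal groups, power = Φ(d·√(n/2) − z_{α/2}).
d·√(n/2) = 0.86 × √(31/2) = 0.86 × 3.937 = 3.386.
z_β = 3.386 − 1.960 = 1.426.
Power = Φ(1.426) = 0.923.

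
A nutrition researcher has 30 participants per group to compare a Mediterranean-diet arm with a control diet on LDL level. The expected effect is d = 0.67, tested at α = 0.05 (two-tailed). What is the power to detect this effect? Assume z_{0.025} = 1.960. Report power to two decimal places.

power ≈ 0.74

For two equal groups, power = Φ(d·√(n/2) − z_{α/2}).
d·√(n/2) = 0.67 × √(30/2) = 0.67 × 3.873 = 2.595.
z_β = 2.595 − 1.960 = 0.635.
Power = Φ(0.635) = 0.737.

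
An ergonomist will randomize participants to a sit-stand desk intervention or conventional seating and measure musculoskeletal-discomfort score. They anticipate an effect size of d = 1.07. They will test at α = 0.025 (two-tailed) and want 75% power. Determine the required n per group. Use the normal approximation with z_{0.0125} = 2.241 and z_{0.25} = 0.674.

n = 15 per group

For two independent groups with equal n: n = 2·((z_{α/2} + z_β) / d)².
z_{α/2} + z_β = 2.241 + 0.674 = 2.915.
n = 2 × (2.915 / 1.07)² = 2 × 2.724² = 2 × 7.42 = 14.8.
Round up to the next whole participant.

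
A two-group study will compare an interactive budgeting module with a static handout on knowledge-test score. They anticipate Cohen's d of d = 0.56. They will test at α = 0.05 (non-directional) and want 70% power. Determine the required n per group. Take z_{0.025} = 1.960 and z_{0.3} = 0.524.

For two independent groups with equal n: n = 2·((z_{α/2} + z_β) / d)².
z_{α/2} + z_β = 1.960 + 0.524 = 2.484.
n = 2 × (2.484 / 0.56)² = 2 × 4.436² = 2 × 19.68 = 39.4.
Round up to the next whole participant.

n = 40 per group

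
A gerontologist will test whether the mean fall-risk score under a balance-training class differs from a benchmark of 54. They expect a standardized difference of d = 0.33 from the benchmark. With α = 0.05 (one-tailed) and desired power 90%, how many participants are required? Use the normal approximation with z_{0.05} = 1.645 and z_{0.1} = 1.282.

For a one-sample test: n = ((z_{α} + z_β) / d)².
z_{α} + z_β = 1.645 + 1.282 = 2.927.
n = (2.927 / 0.33)² = 8.870² = 78.67.
Round up.

n = 79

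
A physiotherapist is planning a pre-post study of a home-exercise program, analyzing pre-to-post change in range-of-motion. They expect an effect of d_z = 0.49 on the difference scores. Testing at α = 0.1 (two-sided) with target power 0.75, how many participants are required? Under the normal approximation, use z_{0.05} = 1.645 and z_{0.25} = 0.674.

n = 23 pairs

For a paired (one-sample on differences) test: n = ((z_{α/2} + z_β) / d)².
z_{α/2} + z_β = 1.645 + 0.674 = 2.319.
n = (2.319 / 0.49)² = 4.733² = 22.40.
Round up.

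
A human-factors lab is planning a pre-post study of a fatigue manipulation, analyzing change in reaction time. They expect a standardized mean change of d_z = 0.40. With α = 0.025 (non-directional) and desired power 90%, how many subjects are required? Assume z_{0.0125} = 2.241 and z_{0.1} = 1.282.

n = 78 pairs

For a paired (one-sample on differences) test: n = ((z_{α/2} + z_β) / d)².
z_{α/2} + z_β = 2.241 + 1.282 = 3.523.
n = (3.523 / 0.40)² = 8.807² = 77.57.
Round up.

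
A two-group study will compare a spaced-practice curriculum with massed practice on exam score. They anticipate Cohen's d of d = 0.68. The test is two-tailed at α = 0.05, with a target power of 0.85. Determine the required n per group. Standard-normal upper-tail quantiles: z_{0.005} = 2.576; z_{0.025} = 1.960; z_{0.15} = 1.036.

For two independent groups with equal n: n = 2·((z_{α/2} + z_β) / d)².
z_{α/2} + z_β = 1.960 + 1.036 = 2.996.
n = 2 × (2.996 / 0.68)² = 2 × 4.406² = 2 × 19.41 = 38.8.
Round up to the next whole participant.

n = 39 per group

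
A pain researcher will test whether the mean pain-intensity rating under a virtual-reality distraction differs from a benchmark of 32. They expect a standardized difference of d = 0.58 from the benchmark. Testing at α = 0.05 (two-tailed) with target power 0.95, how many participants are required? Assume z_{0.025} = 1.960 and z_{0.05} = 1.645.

For a one-sample test: n = ((z_{α/2} + z_β) / d)².
z_{α/2} + z_β = 1.960 + 1.645 = 3.605.
n = (3.605 / 0.58)² = 6.216² = 38.63.
Round up.

n = 39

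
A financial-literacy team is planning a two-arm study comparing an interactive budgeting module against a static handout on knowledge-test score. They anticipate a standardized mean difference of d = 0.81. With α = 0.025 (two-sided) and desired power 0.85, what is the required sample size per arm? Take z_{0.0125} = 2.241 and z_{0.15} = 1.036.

For two independent groups with equal n: n = 2·((z_{α/2} + z_β) / d)².
z_{α/2} + z_β = 2.241 + 1.036 = 3.277.
n = 2 × (3.277 / 0.81)² = 2 × 4.046² = 2 × 16.37 = 32.7.
Round up to the next whole participant.

n = 33 per group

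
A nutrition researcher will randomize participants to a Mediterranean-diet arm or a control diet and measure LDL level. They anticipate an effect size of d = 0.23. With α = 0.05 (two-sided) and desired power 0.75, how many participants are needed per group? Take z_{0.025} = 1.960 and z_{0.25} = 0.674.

For two independent groups with equal n: n = 2·((z_{α/2} + z_β) / d)².
z_{α/2} + z_β = 1.960 + 0.674 = 2.634.
n = 2 × (2.634 / 0.23)² = 2 × 11.452² = 2 × 131.15 = 262.3.
Round up to the next whole participant.

n = 263 per group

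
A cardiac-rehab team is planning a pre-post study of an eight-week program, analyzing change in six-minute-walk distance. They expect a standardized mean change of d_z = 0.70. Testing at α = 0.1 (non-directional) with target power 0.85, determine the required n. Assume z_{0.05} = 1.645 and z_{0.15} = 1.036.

For a paired (one-sample on differences) test: n = ((z_{α/2} + z_β) / d)².
z_{α/2} + z_β = 1.645 + 1.036 = 2.681.
n = (2.681 / 0.70)² = 3.830² = 14.67.
Round up.

n = 15 pairs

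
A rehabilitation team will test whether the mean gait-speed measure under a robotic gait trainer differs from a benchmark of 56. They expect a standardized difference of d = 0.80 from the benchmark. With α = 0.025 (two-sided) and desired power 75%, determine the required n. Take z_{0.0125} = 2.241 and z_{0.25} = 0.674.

For a one-sample test: n = ((z_{α/2} + z_β) / d)².
z_{α/2} + z_β = 2.241 + 0.674 = 2.915.
n = (2.915 / 0.80)² = 3.644² = 13.28.
Round up.

n = 14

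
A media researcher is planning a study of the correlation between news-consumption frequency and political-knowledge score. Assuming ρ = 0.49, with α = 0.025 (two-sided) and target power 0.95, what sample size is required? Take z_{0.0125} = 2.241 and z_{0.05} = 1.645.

n = 56

Fisher's z: C = ½·ln((1+r)/(1−r)) = ½·ln(2.9216) = 0.5361.
n = ((z_{α/2} + z_β)/C)² + 3.
(2.241 + 1.645) / 0.5361 = 3.886 / 0.5361 = 7.249.
n = 7.249² + 3 = 52.54 + 3 = 55.5.
Round up.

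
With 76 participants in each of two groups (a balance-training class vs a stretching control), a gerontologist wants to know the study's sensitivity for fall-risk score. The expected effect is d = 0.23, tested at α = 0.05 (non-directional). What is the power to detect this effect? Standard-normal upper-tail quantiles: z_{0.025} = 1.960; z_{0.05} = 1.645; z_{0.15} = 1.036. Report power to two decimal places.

For two equal groups, power = Φ(d·√(n/2) − z_{α/2}).
d·√(n/2) = 0.23 × √(76/2) = 0.23 × 6.164 = 1.418.
z_β = 1.418 − 1.960 = -0.542.
Power = Φ(-0.542) = 0.294.

power ≈ 0.29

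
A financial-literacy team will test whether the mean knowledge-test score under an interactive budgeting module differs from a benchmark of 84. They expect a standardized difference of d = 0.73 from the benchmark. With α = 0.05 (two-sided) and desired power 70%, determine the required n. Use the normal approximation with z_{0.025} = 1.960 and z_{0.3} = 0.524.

n = 12

For a one-sample test: n = ((z_{α/2} + z_β) / d)².
z_{α/2} + z_β = 1.960 + 0.524 = 2.484.
n = (2.484 / 0.73)² = 3.403² = 11.58.
Round up.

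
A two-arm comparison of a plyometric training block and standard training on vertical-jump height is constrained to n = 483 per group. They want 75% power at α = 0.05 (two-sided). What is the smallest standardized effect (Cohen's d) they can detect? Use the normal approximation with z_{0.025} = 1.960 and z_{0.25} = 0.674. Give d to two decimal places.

For two independent groups of n = 483 each: d_min = (z_{α/2} + z_β)·√(2/n).
z-sum = 1.960 + 0.674 = 2.634.
d_min = 2.634 × √(2/483) = 2.634 × 0.0643 = 0.169.

d_min ≈ 0.17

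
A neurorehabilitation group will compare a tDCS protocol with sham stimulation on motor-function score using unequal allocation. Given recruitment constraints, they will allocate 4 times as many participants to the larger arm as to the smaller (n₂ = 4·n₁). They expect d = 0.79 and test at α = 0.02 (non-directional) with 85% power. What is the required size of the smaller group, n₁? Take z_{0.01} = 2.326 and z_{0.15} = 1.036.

n₁ = 23

With allocation ratio k = n₂/n₁ = 4, Var(x̄₁−x̄₂) = σ²(1/n₁ + 1/(k·n₁)) = σ²·(k+1)/(k·n₁).
So n₁ = (1 + 1/k)·((z_{α/2} + z_β)/d)² = 1.250 × (3.362/0.79)².
n₁ = 1.250 × 18.11 = 22.6.
Round up: n₁ = 23, giving n₂ = 4 × 23 = 92.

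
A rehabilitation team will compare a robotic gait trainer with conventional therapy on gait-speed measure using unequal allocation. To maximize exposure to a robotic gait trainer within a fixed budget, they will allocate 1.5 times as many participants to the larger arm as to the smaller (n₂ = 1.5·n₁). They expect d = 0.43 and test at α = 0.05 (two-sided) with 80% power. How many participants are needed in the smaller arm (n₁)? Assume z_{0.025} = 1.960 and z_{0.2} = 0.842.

With allocation ratio k = n₂/n₁ = 1.5, Var(x̄₁−x̄₂) = σ²(1/n₁ + 1/(k·n₁)) = σ²·(k+1)/(k·n₁).
So n₁ = (1 + 1/k)·((z_{α/2} + z_β)/d)² = 1.667 × (2.802/0.43)².
n₁ = 1.667 × 42.46 = 70.8.
Round up: n₁ = 71, giving n₂ = ⌈1.5 × 71⌉ = ⌈106.5⌉ = 107.

n₁ = 71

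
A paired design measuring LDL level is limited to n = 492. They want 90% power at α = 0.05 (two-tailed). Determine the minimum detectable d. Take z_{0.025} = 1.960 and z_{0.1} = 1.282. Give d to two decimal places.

d_min ≈ 0.15

For a single sample (or paired design) of n = 492: d_min = (z_{α/2} + z_β)/√n.
z-sum = 1.960 + 1.282 = 3.242.
d_min = 3.242 / √492 = 3.242 / 22.181 = 0.146.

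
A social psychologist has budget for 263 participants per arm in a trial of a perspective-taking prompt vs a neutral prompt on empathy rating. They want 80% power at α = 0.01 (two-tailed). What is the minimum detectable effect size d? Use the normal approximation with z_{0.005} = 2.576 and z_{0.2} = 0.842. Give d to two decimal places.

d_min ≈ 0.30

For two independent groups of n = 263 each: d_min = (z_{α/2} + z_β)·√(2/n).
z-sum = 2.576 + 0.842 = 3.418.
d_min = 3.418 × √(2/263) = 3.418 × 0.0872 = 0.298.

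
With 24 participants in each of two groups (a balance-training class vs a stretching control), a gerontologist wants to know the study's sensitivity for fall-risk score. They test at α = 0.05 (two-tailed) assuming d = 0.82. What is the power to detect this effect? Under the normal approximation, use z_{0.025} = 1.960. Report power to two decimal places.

For two equal groups, power = Φ(d·√(n/2) − z_{α/2}).
d·√(n/2) = 0.82 × √(24/2) = 0.82 × 3.464 = 2.841.
z_β = 2.841 − 1.960 = 0.881.
Power = Φ(0.881) = 0.811.

power ≈ 0.81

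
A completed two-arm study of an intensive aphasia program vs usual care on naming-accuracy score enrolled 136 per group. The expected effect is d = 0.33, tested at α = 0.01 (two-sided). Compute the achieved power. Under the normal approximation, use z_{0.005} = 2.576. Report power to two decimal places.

For two equal groups, power = Φ(d·√(n/2) − z_{α/2}).
d·√(n/2) = 0.33 × √(136/2) = 0.33 × 8.246 = 2.721.
z_β = 2.721 − 2.576 = 0.145.
Power = Φ(0.145) = 0.558.

power ≈ 0.56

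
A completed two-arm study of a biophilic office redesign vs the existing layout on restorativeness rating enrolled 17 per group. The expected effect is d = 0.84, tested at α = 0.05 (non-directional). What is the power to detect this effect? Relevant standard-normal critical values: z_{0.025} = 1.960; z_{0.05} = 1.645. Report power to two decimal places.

power ≈ 0.69

For two equal groups, power = Φ(d·√(n/2) − z_{α/2}).
d·√(n/2) = 0.84 × √(17/2) = 0.84 × 2.915 = 2.449.
z_β = 2.449 − 1.960 = 0.489.
Power = Φ(0.489) = 0.688.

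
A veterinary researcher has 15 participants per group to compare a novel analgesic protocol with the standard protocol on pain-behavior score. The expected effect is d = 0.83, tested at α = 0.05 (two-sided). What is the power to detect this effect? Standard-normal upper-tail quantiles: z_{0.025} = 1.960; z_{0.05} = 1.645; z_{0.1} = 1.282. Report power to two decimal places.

For two equal groups, power = Φ(d·√(n/2) − z_{α/2}).
d·√(n/2) = 0.83 × √(15/2) = 0.83 × 2.739 = 2.273.
z_β = 2.273 − 1.960 = 0.313.
Power = Φ(0.313) = 0.623.

power ≈ 0.62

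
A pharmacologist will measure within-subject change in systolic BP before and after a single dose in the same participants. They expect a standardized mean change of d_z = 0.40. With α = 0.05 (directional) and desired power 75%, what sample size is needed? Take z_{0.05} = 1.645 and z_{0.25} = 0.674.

n = 34 pairs

For a paired (one-sample on differences) test: n = ((z_{α} + z_β) / d)².
z_{α} + z_β = 1.645 + 0.674 = 2.319.
n = (2.319 / 0.40)² = 5.797² = 33.61.
Round up.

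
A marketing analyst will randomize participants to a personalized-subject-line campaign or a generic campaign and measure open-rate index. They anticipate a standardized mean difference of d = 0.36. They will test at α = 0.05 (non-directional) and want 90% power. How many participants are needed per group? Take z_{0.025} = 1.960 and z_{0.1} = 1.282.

n = 163 per group

For two independent groups with equal n: n = 2·((z_{α/2} + z_β) / d)².
z_{α/2} + z_β = 1.960 + 1.282 = 3.242.
n = 2 × (3.242 / 0.36)² = 2 × 9.006² = 2 × 81.10 = 162.2.
Round up to the next whole participant.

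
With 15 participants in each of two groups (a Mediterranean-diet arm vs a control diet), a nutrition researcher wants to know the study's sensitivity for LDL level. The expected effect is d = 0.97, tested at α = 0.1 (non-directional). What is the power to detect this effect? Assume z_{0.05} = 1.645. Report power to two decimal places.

For two equal groups, power = Φ(d·√(n/2) − z_{α/2}).
d·√(n/2) = 0.97 × √(15/2) = 0.97 × 2.739 = 2.656.
z_β = 2.656 − 1.645 = 1.011.
Power = Φ(1.011) = 0.844.

power ≈ 0.84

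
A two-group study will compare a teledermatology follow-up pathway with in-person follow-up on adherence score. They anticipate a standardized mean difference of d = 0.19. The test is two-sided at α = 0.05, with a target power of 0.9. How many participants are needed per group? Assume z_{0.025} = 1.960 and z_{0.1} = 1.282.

n = 583 per group

For two independent groups with equal n: n = 2·((z_{α/2} + z_β) / d)².
z_{α/2} + z_β = 1.960 + 1.282 = 3.242.
n = 2 × (3.242 / 0.19)² = 2 × 17.063² = 2 × 291.15 = 582.3.
Round up to the next whole participant.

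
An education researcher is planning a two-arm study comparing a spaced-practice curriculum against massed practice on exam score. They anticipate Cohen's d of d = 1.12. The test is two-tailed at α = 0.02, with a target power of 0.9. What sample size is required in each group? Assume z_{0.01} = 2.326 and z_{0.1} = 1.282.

For two independent groups with equal n: n = 2·((z_{α/2} + z_β) / d)².
z_{α/2} + z_β = 2.326 + 1.282 = 3.608.
n = 2 × (3.608 / 1.12)² = 2 × 3.221² = 2 × 10.38 = 20.8.
Round up to the next whole participant.

n = 21 per group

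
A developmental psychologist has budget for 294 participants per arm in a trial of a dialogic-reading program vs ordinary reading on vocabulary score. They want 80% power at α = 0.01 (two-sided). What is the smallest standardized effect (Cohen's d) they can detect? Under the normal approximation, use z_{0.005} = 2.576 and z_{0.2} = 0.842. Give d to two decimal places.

d_min ≈ 0.28

For two independent groups of n = 294 each: d_min = (z_{α/2} + z_β)·√(2/n).
z-sum = 2.576 + 0.842 = 3.418.
d_min = 3.418 × √(2/294) = 3.418 × 0.0825 = 0.282.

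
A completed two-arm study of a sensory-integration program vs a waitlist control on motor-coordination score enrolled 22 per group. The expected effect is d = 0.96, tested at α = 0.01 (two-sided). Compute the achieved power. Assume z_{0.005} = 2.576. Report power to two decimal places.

power ≈ 0.73

For two equal groups, power = Φ(d·√(n/2) − z_{α/2}).
d·√(n/2) = 0.96 × √(22/2) = 0.96 × 3.317 = 3.184.
z_β = 3.184 − 2.576 = 0.608.
Power = Φ(0.608) = 0.728.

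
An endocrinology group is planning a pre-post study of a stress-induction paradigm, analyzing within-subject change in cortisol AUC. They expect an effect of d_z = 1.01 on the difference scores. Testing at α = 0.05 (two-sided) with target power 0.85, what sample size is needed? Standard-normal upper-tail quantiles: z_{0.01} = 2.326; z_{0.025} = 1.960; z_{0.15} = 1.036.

For a paired (one-sample on differences) test: n = ((z_{α/2} + z_β) / d)².
z_{α/2} + z_β = 1.960 + 1.036 = 2.996.
n = (2.996 / 1.01)² = 2.966² = 8.80.
Round up.

n = 9 pairs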